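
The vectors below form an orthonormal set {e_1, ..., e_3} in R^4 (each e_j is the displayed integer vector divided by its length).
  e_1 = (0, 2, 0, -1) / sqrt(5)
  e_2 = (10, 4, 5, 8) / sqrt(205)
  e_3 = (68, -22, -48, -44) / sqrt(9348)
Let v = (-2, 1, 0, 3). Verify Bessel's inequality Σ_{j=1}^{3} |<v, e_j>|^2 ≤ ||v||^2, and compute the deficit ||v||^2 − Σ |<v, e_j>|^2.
Σ |<v, e_j>|^2 = 542/57; ||v||^2 = 14; deficit = 256/57

Write each e_j = u_j / sqrt(<u_j, u_j>) where u_j is the displayed integer vector. Then <v, e_j> = <v, u_j> / sqrt(<u_j, u_j>), so |<v, e_j>|^2 = <v, u_j>^2 / <u_j, u_j>.
Coefficients: <v, e_1> = -1/sqrt(5), <v, e_2> = 8/sqrt(205), <v, e_3> = -290/sqrt(9348).
Square and sum: Σ |<v, e_j>|^2 = 542/57.
Compute ||v||^2 = v·v = 14.
Deficit = 14 − 542/57 = 256/57 ≥ 0, confirming Bessel's inequality. (The deficit equals ||v − Σ <v,e_j> e_j||^2, the squared distance from v to span{e_j}.)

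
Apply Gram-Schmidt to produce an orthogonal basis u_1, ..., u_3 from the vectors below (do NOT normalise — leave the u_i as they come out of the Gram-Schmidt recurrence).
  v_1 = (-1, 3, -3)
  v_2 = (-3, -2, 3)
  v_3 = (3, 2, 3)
Orthogonal basis:
  u_1 = (-1, 3, -3)
  u_2 = (-69/19, -2/19, 21/19)
  u_3 = (99/137, 396/137, 363/137)

Apply the Gram-Schmidt recurrence
  u_1 = v_1
  u_i = v_i − Σ_{j<i} ((v_i · u_j) / (u_j · u_j)) · u_j.

Step by step this gives:
  u_1 = (-1, 3, -3)
  u_2 = (-69/19, -2/19, 21/19)
  u_3 = (99/137, 396/137, 363/137)

Orthogonality check:
  u_2 · u_1 = 0 (should be 0)
  u_3 · u_1 = 0 (should be 0)
  u_3 · u_2 = 0 (should be 0)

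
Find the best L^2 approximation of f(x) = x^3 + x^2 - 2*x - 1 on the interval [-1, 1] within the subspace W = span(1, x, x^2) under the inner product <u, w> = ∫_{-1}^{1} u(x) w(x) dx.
g(x) = x^2 - 7*x/5 - 1

The best approximation g ∈ W is the orthogonal projection of f onto W. Writing g = a_0 + a_1 x + a_2 x^2, the coefficients solve the normal equations G · a = b where
  G_{ij} = <φ_i, φ_j> and b_i = <f, φ_i>, with φ_0 = 1, φ_1 = x, φ_2 = x^2.
G =
  [2, 0, 2/3]
  [0, 2/3, 0]
  [2/3, 0, 2/5],
b = (-4/3, -14/15, -4/15).
Solving gives a_0 = -1, a_1 = -7/5, a_2 = 1, so
  g(x) = x^2 - 7*x/5 - 1.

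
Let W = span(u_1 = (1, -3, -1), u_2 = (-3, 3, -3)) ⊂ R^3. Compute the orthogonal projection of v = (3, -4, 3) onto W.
proj_W(v) = (10/3, -23/6, 17/6)

Set up U = [u_1 | ... | u_2] ∈ R^(3×2). The projector onto W = col(U) is P = U (U^T U)^(-1) U^T.
Compute U^T U =
  [11, -9]
  [-9, 27],
and U^T v = (12, -30).
Solve U^T U · c = U^T v for the coefficients: c = (1/4, -37/36). The projection is proj_W(v) = U c.
Check: (v - proj_W(v)) · u_1 = 0  (should be 0).
Check: (v - proj_W(v)) · u_2 = 0  (should be 0).
Result: proj_W(v) = (10/3, -23/6, 17/6).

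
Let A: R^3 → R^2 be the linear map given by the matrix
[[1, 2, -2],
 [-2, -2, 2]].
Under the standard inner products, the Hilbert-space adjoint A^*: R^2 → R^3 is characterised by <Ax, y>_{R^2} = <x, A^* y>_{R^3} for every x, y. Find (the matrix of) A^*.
A^* = A^T =
[[1, -2],
 [2, -2],
 [-2, 2]]

For real matrices with standard dot products, the defining identity <Ax, y> = <x, A^* y> gives (Ax)^T y = x^T (A^*) y, i.e. x^T A^T y = x^T (A^*) y. Since this holds for all x, y, we must have A^* = A^T. Therefore
A^* =
[[1, -2],
 [2, -2],
 [-2, 2]].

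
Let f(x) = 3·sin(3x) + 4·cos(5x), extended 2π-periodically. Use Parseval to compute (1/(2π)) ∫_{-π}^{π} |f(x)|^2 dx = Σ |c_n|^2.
Σ |c_n|^2 = 25/2

Expand |f|^2 and use orthogonality of {sin(nx), cos(mx)} on [-π, π]:
  ∫_{-π}^{π} sin(nx)^2 dx = π, ∫ cos(mx)^2 dx = π, and cross terms integrate to 0.
So ∫_{-π}^{π} f(x)^2 dx = 3^2 · π + 4^2 · π = (9 + 16)π.
Divide by 2π: (9 + 16)/2 = 25/2.
By Parseval, this equals Σ |c_n|^2.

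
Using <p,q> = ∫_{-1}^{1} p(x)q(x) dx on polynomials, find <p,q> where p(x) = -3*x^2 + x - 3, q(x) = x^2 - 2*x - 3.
<p,q> = 292/15

Expand the product: p(x)·q(x) = -3*x^4 + 7*x^3 + 4*x^2 + 3*x + 9.
∫_{-1}^{1} of each monomial x^k gives [2/(k+1) if k even, 0 if k odd]. Integrating term-by-term (or equivalently evaluating the antiderivative F(x) = -3*x^5/5 + 7*x^4/4 + 4*x^3/3 + 3*x^2/2 + 9*x at the endpoints):
  F(1) − F(−1) = 779/60 − (-389/60) = 292/15.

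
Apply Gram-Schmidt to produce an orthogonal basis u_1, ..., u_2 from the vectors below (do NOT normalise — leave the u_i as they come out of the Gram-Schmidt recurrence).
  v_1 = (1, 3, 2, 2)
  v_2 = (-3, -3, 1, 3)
Orthogonal basis:
  u_1 = (1, 3, 2, 2)
  u_2 = (-25/9, -7/3, 13/9, 31/9)

Apply the Gram-Schmidt recurrence
  u_1 = v_1
  u_i = v_i − Σ_{j<i} ((v_i · u_j) / (u_j · u_j)) · u_j.

Step by step this gives:
  u_1 = (1, 3, 2, 2)
  u_2 = (-25/9, -7/3, 13/9, 31/9)

Orthogonality check:
  u_2 · u_1 = 0 (should be 0)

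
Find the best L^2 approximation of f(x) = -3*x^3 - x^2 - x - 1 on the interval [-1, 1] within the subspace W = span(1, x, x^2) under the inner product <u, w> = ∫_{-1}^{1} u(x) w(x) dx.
g(x) = -x^2 - 14*x/5 - 1

The best approximation g ∈ W is the orthogonal projection of f onto W. Writing g = a_0 + a_1 x + a_2 x^2, the coefficients solve the normal equations G · a = b where
  G_{ij} = <φ_i, φ_j> and b_i = <f, φ_i>, with φ_0 = 1, φ_1 = x, φ_2 = x^2.
G =
  [2, 0, 2/3]
  [0, 2/3, 0]
  [2/3, 0, 2/5],
b = (-8/3, -28/15, -16/15).
Solving gives a_0 = -1, a_1 = -14/5, a_2 = -1, so
  g(x) = -x^2 - 14*x/5 - 1.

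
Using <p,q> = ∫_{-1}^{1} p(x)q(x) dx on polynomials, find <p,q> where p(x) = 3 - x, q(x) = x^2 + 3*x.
<p,q> = 0

Expand the product: p(x)·q(x) = -x^3 + 9*x.
∫_{-1}^{1} of each monomial x^k gives [2/(k+1) if k even, 0 if k odd]. Integrating term-by-term (or equivalently evaluating the antiderivative F(x) = -x^4/4 + 9*x^2/2 at the endpoints):
  F(1) − F(−1) = 17/4 − (17/4) = 0.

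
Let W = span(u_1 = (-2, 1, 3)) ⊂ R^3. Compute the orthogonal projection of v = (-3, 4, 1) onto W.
proj_W(v) = (-13/7, 13/14, 39/14)

Set up U = [u_1 | ... | u_1] ∈ R^(3×1). The projector onto W = col(U) is P = U (U^T U)^(-1) U^T.
Compute U^T U =
  [14],
and U^T v = (13).
Solve U^T U · c = U^T v for the coefficients: c = (13/14). The projection is proj_W(v) = U c.
Check: (v - proj_W(v)) · u_1 = 0  (should be 0).
Result: proj_W(v) = (-13/7, 13/14, 39/14).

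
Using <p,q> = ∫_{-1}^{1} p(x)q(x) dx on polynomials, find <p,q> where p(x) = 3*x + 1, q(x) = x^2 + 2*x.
<p,q> = 14/3

Expand the product: p(x)·q(x) = 3*x^3 + 7*x^2 + 2*x.
∫_{-1}^{1} of each monomial x^k gives [2/(k+1) if k even, 0 if k odd]. Integrating term-by-term (or equivalently evaluating the antiderivative F(x) = 3*x^4/4 + 7*x^3/3 + x^2 at the endpoints):
  F(1) − F(−1) = 49/12 − (-7/12) = 14/3.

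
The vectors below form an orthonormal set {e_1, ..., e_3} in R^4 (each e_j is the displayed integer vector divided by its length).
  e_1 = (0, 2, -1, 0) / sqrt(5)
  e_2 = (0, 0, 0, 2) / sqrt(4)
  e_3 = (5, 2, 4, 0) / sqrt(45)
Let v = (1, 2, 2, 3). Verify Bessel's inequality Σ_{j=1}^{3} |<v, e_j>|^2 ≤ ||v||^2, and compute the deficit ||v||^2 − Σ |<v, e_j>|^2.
Σ |<v, e_j>|^2 = 146/9; ||v||^2 = 18; deficit = 16/9

Write each e_j = u_j / sqrt(<u_j, u_j>) where u_j is the displayed integer vector. Then <v, e_j> = <v, u_j> / sqrt(<u_j, u_j>), so |<v, e_j>|^2 = <v, u_j>^2 / <u_j, u_j>.
Coefficients: <v, e_1> = 2/sqrt(5), <v, e_2> = 6/sqrt(4), <v, e_3> = 17/sqrt(45).
Square and sum: Σ |<v, e_j>|^2 = 146/9.
Compute ||v||^2 = v·v = 18.
Deficit = 18 − 146/9 = 16/9 ≥ 0, confirming Bessel's inequality. (The deficit equals ||v − Σ <v,e_j> e_j||^2, the squared distance from v to span{e_j}.)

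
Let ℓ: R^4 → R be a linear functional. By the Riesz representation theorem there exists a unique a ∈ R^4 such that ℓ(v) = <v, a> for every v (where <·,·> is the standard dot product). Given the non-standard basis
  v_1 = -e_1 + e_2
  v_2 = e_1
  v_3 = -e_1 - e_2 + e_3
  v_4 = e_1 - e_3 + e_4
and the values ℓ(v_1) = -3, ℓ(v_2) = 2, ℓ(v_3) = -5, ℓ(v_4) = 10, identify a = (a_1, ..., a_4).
a = (2, -1, -4, 4)

Write a = (a_1, ..., a_4) in the standard basis. For each basis vector v_i, ℓ(v_i) = <v_i, a> is a linear equation in the a_j's. Collect the n equations into a matrix system V a = ℓ, where row i of V is v_i (expressed in the standard basis). Since V is invertible (lower-triangular with 1s on the diagonal, up to permutation), solve by back-substitution:
  V =
[[-1, 1, 0, 0],
 [1, 0, 0, 0],
 [-1, -1, 1, 0],
 [1, 0, -1, 1]]
  V a = (-3, 2, -5, 10)
Solving gives a = (2, -1, -4, 4).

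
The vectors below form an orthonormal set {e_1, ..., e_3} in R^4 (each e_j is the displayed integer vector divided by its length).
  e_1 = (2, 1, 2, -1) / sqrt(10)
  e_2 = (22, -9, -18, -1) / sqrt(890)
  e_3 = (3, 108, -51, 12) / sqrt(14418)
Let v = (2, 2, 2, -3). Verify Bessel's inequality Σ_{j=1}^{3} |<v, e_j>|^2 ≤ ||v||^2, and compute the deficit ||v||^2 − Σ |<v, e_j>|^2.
Σ |<v, e_j>|^2 = 157/9; ||v||^2 = 21; deficit = 32/9

Write each e_j = u_j / sqrt(<u_j, u_j>) where u_j is the displayed integer vector. Then <v, e_j> = <v, u_j> / sqrt(<u_j, u_j>), so |<v, e_j>|^2 = <v, u_j>^2 / <u_j, u_j>.
Coefficients: <v, e_1> = 13/sqrt(10), <v, e_2> = -7/sqrt(890), <v, e_3> = 84/sqrt(14418).
Square and sum: Σ |<v, e_j>|^2 = 157/9.
Compute ||v||^2 = v·v = 21.
Deficit = 21 − 157/9 = 32/9 ≥ 0, confirming Bessel's inequality. (The deficit equals ||v − Σ <v,e_j> e_j||^2, the squared distance from v to span{e_j}.)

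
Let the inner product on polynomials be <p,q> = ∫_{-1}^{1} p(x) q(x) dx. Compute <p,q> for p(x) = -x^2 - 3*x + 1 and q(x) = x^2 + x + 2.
<p,q> = 14/15

Expand the product: p(x)·q(x) = -x^4 - 4*x^3 - 4*x^2 - 5*x + 2.
∫_{-1}^{1} of each monomial x^k gives [2/(k+1) if k even, 0 if k odd]. Integrating term-by-term (or equivalently evaluating the antiderivative F(x) = -x^5/5 - x^4 - 4*x^3/3 - 5*x^2/2 + 2*x at the endpoints):
  F(1) − F(−1) = -91/30 − (-119/30) = 14/15.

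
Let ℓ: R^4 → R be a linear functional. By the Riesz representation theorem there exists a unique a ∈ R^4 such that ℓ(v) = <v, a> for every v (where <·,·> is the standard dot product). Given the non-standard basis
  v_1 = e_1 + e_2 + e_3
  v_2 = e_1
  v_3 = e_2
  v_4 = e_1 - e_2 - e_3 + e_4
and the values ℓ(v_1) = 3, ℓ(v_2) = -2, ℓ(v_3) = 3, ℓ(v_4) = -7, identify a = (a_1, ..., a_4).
a = (-2, 3, 2, 0)

Write a = (a_1, ..., a_4) in the standard basis. For each basis vector v_i, ℓ(v_i) = <v_i, a> is a linear equation in the a_j's. Collect the n equations into a matrix system V a = ℓ, where row i of V is v_i (expressed in the standard basis). Since V is invertible (lower-triangular with 1s on the diagonal, up to permutation), solve by back-substitution:
  V =
[[1, 1, 1, 0],
 [1, 0, 0, 0],
 [0, 1, 0, 0],
 [1, -1, -1, 1]]
  V a = (3, -2, 3, -7)
Solving gives a = (-2, 3, 2, 0).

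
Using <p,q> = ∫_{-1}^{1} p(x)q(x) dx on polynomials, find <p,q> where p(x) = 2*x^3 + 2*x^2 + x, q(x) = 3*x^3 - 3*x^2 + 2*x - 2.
<p,q> = 82/105

Expand the product: p(x)·q(x) = 6*x^6 + x^4 - 3*x^3 - 2*x^2 - 2*x.
∫_{-1}^{1} of each monomial x^k gives [2/(k+1) if k even, 0 if k odd]. Integrating term-by-term (or equivalently evaluating the antiderivative F(x) = 6*x^7/7 + x^5/5 - 3*x^4/4 - 2*x^3/3 - x^2 at the endpoints):
  F(1) − F(−1) = -571/420 − (-899/420) = 82/105.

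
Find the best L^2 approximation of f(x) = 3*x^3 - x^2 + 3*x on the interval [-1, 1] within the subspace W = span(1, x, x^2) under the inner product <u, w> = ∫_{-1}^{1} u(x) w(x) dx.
g(x) = -x^2 + 24*x/5

The best approximation g ∈ W is the orthogonal projection of f onto W. Writing g = a_0 + a_1 x + a_2 x^2, the coefficients solve the normal equations G · a = b where
  G_{ij} = <φ_i, φ_j> and b_i = <f, φ_i>, with φ_0 = 1, φ_1 = x, φ_2 = x^2.
G =
  [2, 0, 2/3]
  [0, 2/3, 0]
  [2/3, 0, 2/5],
b = (-2/3, 16/5, -2/5).
Solving gives a_0 = 0, a_1 = 24/5, a_2 = -1, so
  g(x) = -x^2 + 24*x/5.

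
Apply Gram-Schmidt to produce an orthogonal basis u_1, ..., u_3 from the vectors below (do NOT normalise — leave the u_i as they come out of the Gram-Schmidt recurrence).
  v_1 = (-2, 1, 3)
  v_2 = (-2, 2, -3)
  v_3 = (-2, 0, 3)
Orthogonal basis:
  u_1 = (-2, 1, 3)
  u_2 = (-17/7, 31/14, -33/14)
  u_3 = (-108/229, -144/229, -24/229)

Apply the Gram-Schmidt recurrence
  u_1 = v_1
  u_i = v_i − Σ_{j<i} ((v_i · u_j) / (u_j · u_j)) · u_j.

Step by step this gives:
  u_1 = (-2, 1, 3)
  u_2 = (-17/7, 31/14, -33/14)
  u_3 = (-108/229, -144/229, -24/229)

Orthogonality check:
  u_2 · u_1 = 0 (should be 0)
  u_3 · u_1 = 0 (should be 0)
  u_3 · u_2 = 0 (should be 0)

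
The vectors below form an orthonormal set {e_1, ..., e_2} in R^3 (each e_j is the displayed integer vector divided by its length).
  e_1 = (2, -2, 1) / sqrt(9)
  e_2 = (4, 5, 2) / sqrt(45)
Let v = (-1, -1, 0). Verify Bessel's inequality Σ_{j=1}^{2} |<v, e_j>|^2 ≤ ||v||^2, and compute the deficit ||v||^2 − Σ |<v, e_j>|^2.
Σ |<v, e_j>|^2 = 9/5; ||v||^2 = 2; deficit = 1/5

Write each e_j = u_j / sqrt(<u_j, u_j>) where u_j is the displayed integer vector. Then <v, e_j> = <v, u_j> / sqrt(<u_j, u_j>), so |<v, e_j>|^2 = <v, u_j>^2 / <u_j, u_j>.
Coefficients: <v, e_1> = 0/sqrt(9), <v, e_2> = -9/sqrt(45).
Square and sum: Σ |<v, e_j>|^2 = 9/5.
Compute ||v||^2 = v·v = 2.
Deficit = 2 − 9/5 = 1/5 ≥ 0, confirming Bessel's inequality. (The deficit equals ||v − Σ <v,e_j> e_j||^2, the squared distance from v to span{e_j}.)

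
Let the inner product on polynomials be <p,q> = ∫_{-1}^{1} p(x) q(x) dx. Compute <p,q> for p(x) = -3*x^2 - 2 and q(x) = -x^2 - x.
<p,q> = 38/15

Expand the product: p(x)·q(x) = 3*x^4 + 3*x^3 + 2*x^2 + 2*x.
∫_{-1}^{1} of each monomial x^k gives [2/(k+1) if k even, 0 if k odd]. Integrating term-by-term (or equivalently evaluating the antiderivative F(x) = 3*x^5/5 + 3*x^4/4 + 2*x^3/3 + x^2 at the endpoints):
  F(1) − F(−1) = 181/60 − (29/60) = 38/15.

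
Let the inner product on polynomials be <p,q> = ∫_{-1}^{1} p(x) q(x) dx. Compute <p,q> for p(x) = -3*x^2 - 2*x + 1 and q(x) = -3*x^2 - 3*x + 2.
<p,q> = 28/5

Expand the product: p(x)·q(x) = 9*x^4 + 15*x^3 - 3*x^2 - 7*x + 2.
∫_{-1}^{1} of each monomial x^k gives [2/(k+1) if k even, 0 if k odd]. Integrating term-by-term (or equivalently evaluating the antiderivative F(x) = 9*x^5/5 + 15*x^4/4 - x^3 - 7*x^2/2 + 2*x at the endpoints):
  F(1) − F(−1) = 61/20 − (-51/20) = 28/5.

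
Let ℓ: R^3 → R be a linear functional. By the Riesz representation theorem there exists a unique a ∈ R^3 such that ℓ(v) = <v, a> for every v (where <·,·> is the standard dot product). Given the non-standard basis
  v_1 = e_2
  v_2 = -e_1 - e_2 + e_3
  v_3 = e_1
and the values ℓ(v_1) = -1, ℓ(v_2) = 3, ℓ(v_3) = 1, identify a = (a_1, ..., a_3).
a = (1, -1, 3)

Write a = (a_1, ..., a_3) in the standard basis. For each basis vector v_i, ℓ(v_i) = <v_i, a> is a linear equation in the a_j's. Collect the n equations into a matrix system V a = ℓ, where row i of V is v_i (expressed in the standard basis). Since V is invertible (lower-triangular with 1s on the diagonal, up to permutation), solve by back-substitution:
  V =
[[0, 1, 0],
 [-1, -1, 1],
 [1, 0, 0]]
  V a = (-1, 3, 1)
Solving gives a = (1, -1, 3).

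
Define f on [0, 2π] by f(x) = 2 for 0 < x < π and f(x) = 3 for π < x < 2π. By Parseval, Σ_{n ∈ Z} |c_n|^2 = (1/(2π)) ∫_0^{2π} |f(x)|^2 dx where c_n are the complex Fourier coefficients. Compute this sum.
Σ |c_n|^2 = 13/2

Parseval equates the L^2 energy of f (normalised by 1/(2π)) with the ℓ^2 sum of its Fourier coefficients: (1/(2π)) ∫_0^{2π} |f|^2 = Σ |c_n|^2.
Compute the left side: (1/(2π)) [∫_0^π 2^2 dx + ∫_π^{2π} 3^2 dx] = (1/(2π)) · (4π + 9π) = (4 + 9)/2 = 13/2.
So Σ_{n ∈ Z} |c_n|^2 = 13/2.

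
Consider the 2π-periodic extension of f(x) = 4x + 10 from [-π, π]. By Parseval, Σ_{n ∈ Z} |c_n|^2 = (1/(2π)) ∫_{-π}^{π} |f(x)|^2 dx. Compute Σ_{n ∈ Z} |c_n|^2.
Σ |c_n|^2 = 16π^2/3 + 100

Expand and integrate term by term over [-π, π]:
  ∫ (4x)^2 dx = 16·(2π^3/3); ∫ 2·4·(10)·x dx = 0 (odd integrand); ∫ 10^2 dx = 100·2π.
So (1/(2π)) ∫_{-π}^{π} (4x + 10)^2 dx = 16π^2/3 + 100 = 16π^2/3 + 100.
Parseval ⇒ Σ |c_n|^2 = 16π^2/3 + 100.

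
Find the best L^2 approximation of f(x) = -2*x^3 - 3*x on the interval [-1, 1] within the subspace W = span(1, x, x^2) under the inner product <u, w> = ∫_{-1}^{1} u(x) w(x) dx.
g(x) = -21*x/5

The best approximation g ∈ W is the orthogonal projection of f onto W. Writing g = a_0 + a_1 x + a_2 x^2, the coefficients solve the normal equations G · a = b where
  G_{ij} = <φ_i, φ_j> and b_i = <f, φ_i>, with φ_0 = 1, φ_1 = x, φ_2 = x^2.
G =
  [2, 0, 2/3]
  [0, 2/3, 0]
  [2/3, 0, 2/5],
b = (0, -14/5, 0).
Solving gives a_0 = 0, a_1 = -21/5, a_2 = 0, so
  g(x) = -21*x/5.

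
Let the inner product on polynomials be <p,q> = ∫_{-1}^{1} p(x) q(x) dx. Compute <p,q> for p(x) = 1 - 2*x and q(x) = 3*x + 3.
<p,q> = 2

Expand the product: p(x)·q(x) = -6*x^2 - 3*x + 3.
∫_{-1}^{1} of each monomial x^k gives [2/(k+1) if k even, 0 if k odd]. Integrating term-by-term (or equivalently evaluating the antiderivative F(x) = -2*x^3 - 3*x^2/2 + 3*x at the endpoints):
  F(1) − F(−1) = -1/2 − (-5/2) = 2.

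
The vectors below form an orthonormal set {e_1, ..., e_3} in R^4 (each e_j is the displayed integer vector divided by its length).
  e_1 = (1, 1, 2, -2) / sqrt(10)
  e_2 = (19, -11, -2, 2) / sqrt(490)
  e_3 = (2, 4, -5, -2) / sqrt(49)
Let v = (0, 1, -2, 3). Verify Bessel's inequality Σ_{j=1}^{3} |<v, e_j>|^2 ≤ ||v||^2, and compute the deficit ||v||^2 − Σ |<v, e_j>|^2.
Σ |<v, e_j>|^2 = 461/49; ||v||^2 = 14; deficit = 225/49

Write each e_j = u_j / sqrt(<u_j, u_j>) where u_j is the displayed integer vector. Then <v, e_j> = <v, u_j> / sqrt(<u_j, u_j>), so |<v, e_j>|^2 = <v, u_j>^2 / <u_j, u_j>.
Coefficients: <v, e_1> = -9/sqrt(10), <v, e_2> = -1/sqrt(490), <v, e_3> = 8/sqrt(49).
Square and sum: Σ |<v, e_j>|^2 = 461/49.
Compute ||v||^2 = v·v = 14.
Deficit = 14 − 461/49 = 225/49 ≥ 0, confirming Bessel's inequality. (The deficit equals ||v − Σ <v,e_j> e_j||^2, the squared distance from v to span{e_j}.)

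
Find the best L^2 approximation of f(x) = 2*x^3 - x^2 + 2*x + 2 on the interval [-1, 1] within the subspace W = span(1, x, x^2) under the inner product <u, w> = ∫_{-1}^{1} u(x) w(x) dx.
g(x) = -x^2 + 16*x/5 + 2

The best approximation g ∈ W is the orthogonal projection of f onto W. Writing g = a_0 + a_1 x + a_2 x^2, the coefficients solve the normal equations G · a = b where
  G_{ij} = <φ_i, φ_j> and b_i = <f, φ_i>, with φ_0 = 1, φ_1 = x, φ_2 = x^2.
G =
  [2, 0, 2/3]
  [0, 2/3, 0]
  [2/3, 0, 2/5],
b = (10/3, 32/15, 14/15).
Solving gives a_0 = 2, a_1 = 16/5, a_2 = -1, so
  g(x) = -x^2 + 16*x/5 + 2.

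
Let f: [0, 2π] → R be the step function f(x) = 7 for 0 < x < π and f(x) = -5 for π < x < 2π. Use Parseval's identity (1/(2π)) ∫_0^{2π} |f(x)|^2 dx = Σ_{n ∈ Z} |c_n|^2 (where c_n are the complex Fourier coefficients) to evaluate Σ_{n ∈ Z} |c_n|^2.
Σ |c_n|^2 = 37

Parseval equates the L^2 energy of f (normalised by 1/(2π)) with the ℓ^2 sum of its Fourier coefficients: (1/(2π)) ∫_0^{2π} |f|^2 = Σ |c_n|^2.
Compute the left side: (1/(2π)) [∫_0^π 7^2 dx + ∫_π^{2π} (-5)^2 dx] = (1/(2π)) · (49π + 25π) = (49 + 25)/2 = 37.
So Σ_{n ∈ Z} |c_n|^2 = 37.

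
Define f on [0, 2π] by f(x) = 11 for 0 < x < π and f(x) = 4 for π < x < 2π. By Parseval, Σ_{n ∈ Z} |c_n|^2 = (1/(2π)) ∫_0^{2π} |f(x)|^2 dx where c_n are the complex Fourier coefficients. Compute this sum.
Σ |c_n|^2 = 137/2

Parseval equates the L^2 energy of f (normalised by 1/(2π)) with the ℓ^2 sum of its Fourier coefficients: (1/(2π)) ∫_0^{2π} |f|^2 = Σ |c_n|^2.
Compute the left side: (1/(2π)) [∫_0^π 11^2 dx + ∫_π^{2π} 4^2 dx] = (1/(2π)) · (121π + 16π) = (121 + 16)/2 = 137/2.
So Σ_{n ∈ Z} |c_n|^2 = 137/2.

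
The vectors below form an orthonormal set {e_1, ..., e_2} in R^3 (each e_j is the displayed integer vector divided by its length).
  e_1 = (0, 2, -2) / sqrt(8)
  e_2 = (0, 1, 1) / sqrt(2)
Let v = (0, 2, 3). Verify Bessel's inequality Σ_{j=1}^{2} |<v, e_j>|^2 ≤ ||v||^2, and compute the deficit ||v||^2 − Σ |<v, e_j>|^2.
Σ |<v, e_j>|^2 = 13; ||v||^2 = 13; deficit = 0

Write each e_j = u_j / sqrt(<u_j, u_j>) where u_j is the displayed integer vector. Then <v, e_j> = <v, u_j> / sqrt(<u_j, u_j>), so |<v, e_j>|^2 = <v, u_j>^2 / <u_j, u_j>.
Coefficients: <v, e_1> = -2/sqrt(8), <v, e_2> = 5/sqrt(2).
Square and sum: Σ |<v, e_j>|^2 = 13.
Compute ||v||^2 = v·v = 13.
Deficit = 13 − 13 = 0 ≥ 0, confirming Bessel's inequality. (The deficit equals ||v − Σ <v,e_j> e_j||^2, the squared distance from v to span{e_j}.)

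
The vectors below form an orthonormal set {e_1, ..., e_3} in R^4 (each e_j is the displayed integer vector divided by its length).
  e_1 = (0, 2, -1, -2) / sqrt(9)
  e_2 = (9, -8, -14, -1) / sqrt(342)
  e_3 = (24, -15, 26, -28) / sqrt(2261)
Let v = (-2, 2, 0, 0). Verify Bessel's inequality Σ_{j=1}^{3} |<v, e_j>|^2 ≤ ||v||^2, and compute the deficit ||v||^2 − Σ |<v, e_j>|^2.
Σ |<v, e_j>|^2 = 934/119; ||v||^2 = 8; deficit = 18/119

Write each e_j = u_j / sqrt(<u_j, u_j>) where u_j is the displayed integer vector. Then <v, e_j> = <v, u_j> / sqrt(<u_j, u_j>), so |<v, e_j>|^2 = <v, u_j>^2 / <u_j, u_j>.
Coefficients: <v, e_1> = 4/sqrt(9), <v, e_2> = -34/sqrt(342), <v, e_3> = -78/sqrt(2261).
Square and sum: Σ |<v, e_j>|^2 = 934/119.
Compute ||v||^2 = v·v = 8.
Deficit = 8 − 934/119 = 18/119 ≥ 0, confirming Bessel's inequality. (The deficit equals ||v − Σ <v,e_j> e_j||^2, the squared distance from v to span{e_j}.)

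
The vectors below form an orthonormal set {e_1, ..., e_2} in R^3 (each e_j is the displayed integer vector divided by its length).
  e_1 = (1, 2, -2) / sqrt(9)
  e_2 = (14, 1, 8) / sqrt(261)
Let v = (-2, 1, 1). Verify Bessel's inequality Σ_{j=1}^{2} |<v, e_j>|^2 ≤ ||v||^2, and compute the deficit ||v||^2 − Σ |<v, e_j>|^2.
Σ |<v, e_j>|^2 = 53/29; ||v||^2 = 6; deficit = 121/29

Write each e_j = u_j / sqrt(<u_j, u_j>) where u_j is the displayed integer vector. Then <v, e_j> = <v, u_j> / sqrt(<u_j, u_j>), so |<v, e_j>|^2 = <v, u_j>^2 / <u_j, u_j>.
Coefficients: <v, e_1> = -2/sqrt(9), <v, e_2> = -19/sqrt(261).
Square and sum: Σ |<v, e_j>|^2 = 53/29.
Compute ||v||^2 = v·v = 6.
Deficit = 6 − 53/29 = 121/29 ≥ 0, confirming Bessel's inequality. (The deficit equals ||v − Σ <v,e_j> e_j||^2, the squared distance from v to span{e_j}.)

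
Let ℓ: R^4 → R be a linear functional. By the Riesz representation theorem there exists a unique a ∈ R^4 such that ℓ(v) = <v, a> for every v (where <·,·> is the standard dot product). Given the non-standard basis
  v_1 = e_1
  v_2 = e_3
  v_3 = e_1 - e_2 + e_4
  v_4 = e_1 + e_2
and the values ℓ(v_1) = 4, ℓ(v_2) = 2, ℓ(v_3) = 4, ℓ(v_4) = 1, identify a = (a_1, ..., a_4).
a = (4, -3, 2, -3)

Write a = (a_1, ..., a_4) in the standard basis. For each basis vector v_i, ℓ(v_i) = <v_i, a> is a linear equation in the a_j's. Collect the n equations into a matrix system V a = ℓ, where row i of V is v_i (expressed in the standard basis). Since V is invertible (lower-triangular with 1s on the diagonal, up to permutation), solve by back-substitution:
  V =
[[1, 0, 0, 0],
 [0, 0, 1, 0],
 [1, -1, 0, 1],
 [1, 1, 0, 0]]
  V a = (4, 2, 4, 1)
Solving gives a = (4, -3, 2, -3).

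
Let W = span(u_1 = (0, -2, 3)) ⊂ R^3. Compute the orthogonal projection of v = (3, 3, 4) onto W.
proj_W(v) = (0, -12/13, 18/13)

Set up U = [u_1 | ... | u_1] ∈ R^(3×1). The projector onto W = col(U) is P = U (U^T U)^(-1) U^T.
Compute U^T U =
  [13],
and U^T v = (6).
Solve U^T U · c = U^T v for the coefficients: c = (6/13). The projection is proj_W(v) = U c.
Check: (v - proj_W(v)) · u_1 = 0  (should be 0).
Result: proj_W(v) = (0, -12/13, 18/13).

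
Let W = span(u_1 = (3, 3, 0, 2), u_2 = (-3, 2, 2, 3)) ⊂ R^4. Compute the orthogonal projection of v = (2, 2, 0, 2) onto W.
proj_W(v) = (1092/563, 1292/563, 80/563, 928/563)

Set up U = [u_1 | ... | u_2] ∈ R^(4×2). The projector onto W = col(U) is P = U (U^T U)^(-1) U^T.
Compute U^T U =
  [22, 3]
  [3, 26],
and U^T v = (16, 4).
Solve U^T U · c = U^T v for the coefficients: c = (404/563, 40/563). The projection is proj_W(v) = U c.
Check: (v - proj_W(v)) · u_1 = 0  (should be 0).
Check: (v - proj_W(v)) · u_2 = 0  (should be 0).
Result: proj_W(v) = (1092/563, 1292/563, 80/563, 928/563).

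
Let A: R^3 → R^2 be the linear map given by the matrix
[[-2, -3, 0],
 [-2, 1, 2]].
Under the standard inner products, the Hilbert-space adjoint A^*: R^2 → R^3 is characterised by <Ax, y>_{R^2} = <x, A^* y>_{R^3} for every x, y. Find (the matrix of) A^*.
A^* = A^T =
[[-2, -2],
 [-3, 1],
 [0, 2]]

For real matrices with standard dot products, the defining identity <Ax, y> = <x, A^* y> gives (Ax)^T y = x^T (A^*) y, i.e. x^T A^T y = x^T (A^*) y. Since this holds for all x, y, we must have A^* = A^T. Therefore
A^* =
[[-2, -2],
 [-3, 1],
 [0, 2]].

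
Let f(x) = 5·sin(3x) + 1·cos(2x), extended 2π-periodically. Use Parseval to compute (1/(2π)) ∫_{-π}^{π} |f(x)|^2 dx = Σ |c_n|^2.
Σ |c_n|^2 = 13

Expand |f|^2 and use orthogonality of {sin(nx), cos(mx)} on [-π, π]:
  ∫_{-π}^{π} sin(nx)^2 dx = π, ∫ cos(mx)^2 dx = π, and cross terms integrate to 0.
So ∫_{-π}^{π} f(x)^2 dx = 5^2 · π + 1^2 · π = (25 + 1)π.
Divide by 2π: (25 + 1)/2 = 13.
By Parseval, this equals Σ |c_n|^2.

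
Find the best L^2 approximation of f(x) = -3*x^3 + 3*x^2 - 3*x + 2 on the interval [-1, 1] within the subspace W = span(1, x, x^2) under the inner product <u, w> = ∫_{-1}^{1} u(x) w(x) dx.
g(x) = 3*x^2 - 24*x/5 + 2

The best approximation g ∈ W is the orthogonal projection of f onto W. Writing g = a_0 + a_1 x + a_2 x^2, the coefficients solve the normal equations G · a = b where
  G_{ij} = <φ_i, φ_j> and b_i = <f, φ_i>, with φ_0 = 1, φ_1 = x, φ_2 = x^2.
G =
  [2, 0, 2/3]
  [0, 2/3, 0]
  [2/3, 0, 2/5],
b = (6, -16/5, 38/15).
Solving gives a_0 = 2, a_1 = -24/5, a_2 = 3, so
  g(x) = 3*x^2 - 24*x/5 + 2.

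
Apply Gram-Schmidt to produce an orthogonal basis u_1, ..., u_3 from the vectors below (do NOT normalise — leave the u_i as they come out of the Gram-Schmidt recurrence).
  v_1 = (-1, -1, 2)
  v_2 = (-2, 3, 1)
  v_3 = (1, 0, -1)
Orthogonal basis:
  u_1 = (-1, -1, 2)
  u_2 = (-11/6, 19/6, 2/3)
  u_3 = (14/83, 6/83, 10/83)

Apply the Gram-Schmidt recurrence
  u_1 = v_1
  u_i = v_i − Σ_{j<i} ((v_i · u_j) / (u_j · u_j)) · u_j.

Step by step this gives:
  u_1 = (-1, -1, 2)
  u_2 = (-11/6, 19/6, 2/3)
  u_3 = (14/83, 6/83, 10/83)

Orthogonality check:
  u_2 · u_1 = 0 (should be 0)
  u_3 · u_1 = 0 (should be 0)
  u_3 · u_2 = 0 (should be 0)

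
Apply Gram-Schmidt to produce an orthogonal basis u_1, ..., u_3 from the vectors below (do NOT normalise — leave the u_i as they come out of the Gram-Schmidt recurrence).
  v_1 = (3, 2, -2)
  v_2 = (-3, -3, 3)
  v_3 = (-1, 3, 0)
Orthogonal basis:
  u_1 = (3, 2, -2)
  u_2 = (12/17, -9/17, 9/17)
  u_3 = (0, 3/2, 3/2)

Apply the Gram-Schmidt recurrence
  u_1 = v_1
  u_i = v_i − Σ_{j<i} ((v_i · u_j) / (u_j · u_j)) · u_j.

Step by step this gives:
  u_1 = (3, 2, -2)
  u_2 = (12/17, -9/17, 9/17)
  u_3 = (0, 3/2, 3/2)

Orthogonality check:
  u_2 · u_1 = 0 (should be 0)
  u_3 · u_1 = 0 (should be 0)
  u_3 · u_2 = 0 (should be 0)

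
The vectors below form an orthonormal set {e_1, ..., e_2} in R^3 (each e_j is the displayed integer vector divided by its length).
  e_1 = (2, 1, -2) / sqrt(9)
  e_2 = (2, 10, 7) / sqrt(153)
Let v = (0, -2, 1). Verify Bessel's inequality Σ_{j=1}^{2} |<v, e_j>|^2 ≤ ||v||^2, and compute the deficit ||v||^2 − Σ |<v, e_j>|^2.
Σ |<v, e_j>|^2 = 49/17; ||v||^2 = 5; deficit = 36/17

Write each e_j = u_j / sqrt(<u_j, u_j>) where u_j is the displayed integer vector. Then <v, e_j> = <v, u_j> / sqrt(<u_j, u_j>), so |<v, e_j>|^2 = <v, u_j>^2 / <u_j, u_j>.
Coefficients: <v, e_1> = -4/sqrt(9), <v, e_2> = -13/sqrt(153).
Square and sum: Σ |<v, e_j>|^2 = 49/17.
Compute ||v||^2 = v·v = 5.
Deficit = 5 − 49/17 = 36/17 ≥ 0, confirming Bessel's inequality. (The deficit equals ||v − Σ <v,e_j> e_j||^2, the squared distance from v to span{e_j}.)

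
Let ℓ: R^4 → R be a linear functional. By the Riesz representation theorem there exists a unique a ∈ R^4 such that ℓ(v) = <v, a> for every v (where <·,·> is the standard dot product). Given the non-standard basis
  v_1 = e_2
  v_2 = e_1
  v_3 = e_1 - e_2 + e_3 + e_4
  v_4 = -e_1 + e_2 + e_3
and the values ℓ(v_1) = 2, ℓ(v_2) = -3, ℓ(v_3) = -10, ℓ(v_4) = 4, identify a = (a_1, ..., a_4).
a = (-3, 2, -1, -4)

Write a = (a_1, ..., a_4) in the standard basis. For each basis vector v_i, ℓ(v_i) = <v_i, a> is a linear equation in the a_j's. Collect the n equations into a matrix system V a = ℓ, where row i of V is v_i (expressed in the standard basis). Since V is invertible (lower-triangular with 1s on the diagonal, up to permutation), solve by back-substitution:
  V =
[[0, 1, 0, 0],
 [1, 0, 0, 0],
 [1, -1, 1, 1],
 [-1, 1, 1, 0]]
  V a = (2, -3, -10, 4)
Solving gives a = (-3, 2, -1, -4).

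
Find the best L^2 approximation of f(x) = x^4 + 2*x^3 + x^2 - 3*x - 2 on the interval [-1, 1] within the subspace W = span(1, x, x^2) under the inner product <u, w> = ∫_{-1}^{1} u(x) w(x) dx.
g(x) = 13*x^2/7 - 9*x/5 - 73/35

The best approximation g ∈ W is the orthogonal projection of f onto W. Writing g = a_0 + a_1 x + a_2 x^2, the coefficients solve the normal equations G · a = b where
  G_{ij} = <φ_i, φ_j> and b_i = <f, φ_i>, with φ_0 = 1, φ_1 = x, φ_2 = x^2.
G =
  [2, 0, 2/3]
  [0, 2/3, 0]
  [2/3, 0, 2/5],
b = (-44/15, -6/5, -68/105).
Solving gives a_0 = -73/35, a_1 = -9/5, a_2 = 13/7, so
  g(x) = 13*x^2/7 - 9*x/5 - 73/35.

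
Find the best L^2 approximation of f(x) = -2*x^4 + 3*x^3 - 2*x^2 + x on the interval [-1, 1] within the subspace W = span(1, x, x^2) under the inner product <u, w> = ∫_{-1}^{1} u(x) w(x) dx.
g(x) = -26*x^2/7 + 14*x/5 + 6/35

The best approximation g ∈ W is the orthogonal projection of f onto W. Writing g = a_0 + a_1 x + a_2 x^2, the coefficients solve the normal equations G · a = b where
  G_{ij} = <φ_i, φ_j> and b_i = <f, φ_i>, with φ_0 = 1, φ_1 = x, φ_2 = x^2.
G =
  [2, 0, 2/3]
  [0, 2/3, 0]
  [2/3, 0, 2/5],
b = (-32/15, 28/15, -48/35).
Solving gives a_0 = 6/35, a_1 = 14/5, a_2 = -26/7, so
  g(x) = -26*x^2/7 + 14*x/5 + 6/35.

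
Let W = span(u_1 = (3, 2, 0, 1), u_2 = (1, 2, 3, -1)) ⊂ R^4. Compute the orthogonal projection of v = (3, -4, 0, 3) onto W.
proj_W(v) = (94/87, -28/87, -68/29, 122/87)

Set up U = [u_1 | ... | u_2] ∈ R^(4×2). The projector onto W = col(U) is P = U (U^T U)^(-1) U^T.
Compute U^T U =
  [14, 6]
  [6, 15],
and U^T v = (4, -8).
Solve U^T U · c = U^T v for the coefficients: c = (18/29, -68/87). The projection is proj_W(v) = U c.
Check: (v - proj_W(v)) · u_1 = 0  (should be 0).
Check: (v - proj_W(v)) · u_2 = 0  (should be 0).
Result: proj_W(v) = (94/87, -28/87, -68/29, 122/87).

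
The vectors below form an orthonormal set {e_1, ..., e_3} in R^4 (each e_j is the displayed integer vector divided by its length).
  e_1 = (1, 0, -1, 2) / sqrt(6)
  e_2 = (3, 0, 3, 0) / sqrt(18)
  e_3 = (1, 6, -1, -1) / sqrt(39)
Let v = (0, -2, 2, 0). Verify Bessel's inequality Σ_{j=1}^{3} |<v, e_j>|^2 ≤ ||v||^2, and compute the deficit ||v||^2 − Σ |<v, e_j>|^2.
Σ |<v, e_j>|^2 = 100/13; ||v||^2 = 8; deficit = 4/13

Write each e_j = u_j / sqrt(<u_j, u_j>) where u_j is the displayed integer vector. Then <v, e_j> = <v, u_j> / sqrt(<u_j, u_j>), so |<v, e_j>|^2 = <v, u_j>^2 / <u_j, u_j>.
Coefficients: <v, e_1> = -2/sqrt(6), <v, e_2> = 6/sqrt(18), <v, e_3> = -14/sqrt(39).
Square and sum: Σ |<v, e_j>|^2 = 100/13.
Compute ||v||^2 = v·v = 8.
Deficit = 8 − 100/13 = 4/13 ≥ 0, confirming Bessel's inequality. (The deficit equals ||v − Σ <v,e_j> e_j||^2, the squared distance from v to span{e_j}.)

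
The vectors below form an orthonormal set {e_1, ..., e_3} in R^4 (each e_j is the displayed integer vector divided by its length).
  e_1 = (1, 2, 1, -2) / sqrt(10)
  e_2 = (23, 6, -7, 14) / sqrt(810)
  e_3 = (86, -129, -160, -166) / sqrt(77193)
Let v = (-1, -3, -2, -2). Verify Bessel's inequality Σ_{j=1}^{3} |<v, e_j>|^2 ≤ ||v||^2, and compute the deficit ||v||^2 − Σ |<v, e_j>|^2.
Σ |<v, e_j>|^2 = 18; ||v||^2 = 18; deficit = 0

Write each e_j = u_j / sqrt(<u_j, u_j>) where u_j is the displayed integer vector. Then <v, e_j> = <v, u_j> / sqrt(<u_j, u_j>), so |<v, e_j>|^2 = <v, u_j>^2 / <u_j, u_j>.
Coefficients: <v, e_1> = -5/sqrt(10), <v, e_2> = -55/sqrt(810), <v, e_3> = 953/sqrt(77193).
Square and sum: Σ |<v, e_j>|^2 = 18.
Compute ||v||^2 = v·v = 18.
Deficit = 18 − 18 = 0 ≥ 0, confirming Bessel's inequality. (The deficit equals ||v − Σ <v,e_j> e_j||^2, the squared distance from v to span{e_j}.)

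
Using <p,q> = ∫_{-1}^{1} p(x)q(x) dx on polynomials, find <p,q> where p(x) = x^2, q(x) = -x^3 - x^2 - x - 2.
<p,q> = -26/15

Expand the product: p(x)·q(x) = -x^5 - x^4 - x^3 - 2*x^2.
∫_{-1}^{1} of each monomial x^k gives [2/(k+1) if k even, 0 if k odd]. Integrating term-by-term (or equivalently evaluating the antiderivative F(x) = -x^6/6 - x^5/5 - x^4/4 - 2*x^3/3 at the endpoints):
  F(1) − F(−1) = -77/60 − (9/20) = -26/15.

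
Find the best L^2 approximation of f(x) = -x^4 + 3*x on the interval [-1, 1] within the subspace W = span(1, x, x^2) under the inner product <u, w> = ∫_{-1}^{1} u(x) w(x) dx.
g(x) = -6*x^2/7 + 3*x + 3/35

The best approximation g ∈ W is the orthogonal projection of f onto W. Writing g = a_0 + a_1 x + a_2 x^2, the coefficients solve the normal equations G · a = b where
  G_{ij} = <φ_i, φ_j> and b_i = <f, φ_i>, with φ_0 = 1, φ_1 = x, φ_2 = x^2.
G =
  [2, 0, 2/3]
  [0, 2/3, 0]
  [2/3, 0, 2/5],
b = (-2/5, 2, -2/7).
Solving gives a_0 = 3/35, a_1 = 3, a_2 = -6/7, so
  g(x) = -6*x^2/7 + 3*x + 3/35.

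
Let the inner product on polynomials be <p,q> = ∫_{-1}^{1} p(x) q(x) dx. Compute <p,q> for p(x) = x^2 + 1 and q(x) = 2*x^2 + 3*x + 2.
<p,q> = 112/15

Expand the product: p(x)·q(x) = 2*x^4 + 3*x^3 + 4*x^2 + 3*x + 2.
∫_{-1}^{1} of each monomial x^k gives [2/(k+1) if k even, 0 if k odd]. Integrating term-by-term (or equivalently evaluating the antiderivative F(x) = 2*x^5/5 + 3*x^4/4 + 4*x^3/3 + 3*x^2/2 + 2*x at the endpoints):
  F(1) − F(−1) = 359/60 − (-89/60) = 112/15.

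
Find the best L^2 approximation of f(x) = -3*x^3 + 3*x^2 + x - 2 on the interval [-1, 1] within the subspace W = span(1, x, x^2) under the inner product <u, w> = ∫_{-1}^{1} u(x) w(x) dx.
g(x) = 3*x^2 - 4*x/5 - 2

The best approximation g ∈ W is the orthogonal projection of f onto W. Writing g = a_0 + a_1 x + a_2 x^2, the coefficients solve the normal equations G · a = b where
  G_{ij} = <φ_i, φ_j> and b_i = <f, φ_i>, with φ_0 = 1, φ_1 = x, φ_2 = x^2.
G =
  [2, 0, 2/3]
  [0, 2/3, 0]
  [2/3, 0, 2/5],
b = (-2, -8/15, -2/15).
Solving gives a_0 = -2, a_1 = -4/5, a_2 = 3, so
  g(x) = 3*x^2 - 4*x/5 - 2.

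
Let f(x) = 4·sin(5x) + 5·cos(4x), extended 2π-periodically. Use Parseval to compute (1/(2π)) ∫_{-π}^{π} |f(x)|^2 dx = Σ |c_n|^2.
Σ |c_n|^2 = 41/2

Expand |f|^2 and use orthogonality of {sin(nx), cos(mx)} on [-π, π]:
  ∫_{-π}^{π} sin(nx)^2 dx = π, ∫ cos(mx)^2 dx = π, and cross terms integrate to 0.
So ∫_{-π}^{π} f(x)^2 dx = 4^2 · π + 5^2 · π = (16 + 25)π.
Divide by 2π: (16 + 25)/2 = 41/2.
By Parseval, this equals Σ |c_n|^2.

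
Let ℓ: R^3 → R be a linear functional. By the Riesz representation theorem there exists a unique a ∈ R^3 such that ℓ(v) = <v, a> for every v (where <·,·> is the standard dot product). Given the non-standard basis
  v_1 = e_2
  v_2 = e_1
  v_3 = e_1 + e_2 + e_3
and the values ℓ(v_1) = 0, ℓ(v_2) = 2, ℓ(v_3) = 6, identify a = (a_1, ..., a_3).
a = (2, 0, 4)

Write a = (a_1, ..., a_3) in the standard basis. For each basis vector v_i, ℓ(v_i) = <v_i, a> is a linear equation in the a_j's. Collect the n equations into a matrix system V a = ℓ, where row i of V is v_i (expressed in the standard basis). Since V is invertible (lower-triangular with 1s on the diagonal, up to permutation), solve by back-substitution:
  V =
[[0, 1, 0],
 [1, 0, 0],
 [1, 1, 1]]
  V a = (0, 2, 6)
Solving gives a = (2, 0, 4).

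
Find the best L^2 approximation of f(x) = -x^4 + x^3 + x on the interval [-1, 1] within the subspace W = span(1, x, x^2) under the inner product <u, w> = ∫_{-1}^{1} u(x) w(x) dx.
g(x) = -6*x^2/7 + 8*x/5 + 3/35

The best approximation g ∈ W is the orthogonal projection of f onto W. Writing g = a_0 + a_1 x + a_2 x^2, the coefficients solve the normal equations G · a = b where
  G_{ij} = <φ_i, φ_j> and b_i = <f, φ_i>, with φ_0 = 1, φ_1 = x, φ_2 = x^2.
G =
  [2, 0, 2/3]
  [0, 2/3, 0]
  [2/3, 0, 2/5],
b = (-2/5, 16/15, -2/7).
Solving gives a_0 = 3/35, a_1 = 8/5, a_2 = -6/7, so
  g(x) = -6*x^2/7 + 8*x/5 + 3/35.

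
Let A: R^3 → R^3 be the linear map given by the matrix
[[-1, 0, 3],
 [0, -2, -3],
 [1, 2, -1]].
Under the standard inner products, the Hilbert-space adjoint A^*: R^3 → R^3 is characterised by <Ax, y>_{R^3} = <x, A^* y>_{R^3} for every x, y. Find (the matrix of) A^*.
A^* = A^T =
[[-1, 0, 1],
 [0, -2, 2],
 [3, -3, -1]]

For real matrices with standard dot products, the defining identity <Ax, y> = <x, A^* y> gives (Ax)^T y = x^T (A^*) y, i.e. x^T A^T y = x^T (A^*) y. Since this holds for all x, y, we must have A^* = A^T. Therefore
A^* =
[[-1, 0, 1],
 [0, -2, 2],
 [3, -3, -1]].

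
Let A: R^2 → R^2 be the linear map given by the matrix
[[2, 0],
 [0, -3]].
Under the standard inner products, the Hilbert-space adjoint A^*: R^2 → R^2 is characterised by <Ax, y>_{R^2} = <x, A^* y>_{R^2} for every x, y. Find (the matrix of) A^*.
A^* = A^T =
[[2, 0],
 [0, -3]]

For real matrices with standard dot products, the defining identity <Ax, y> = <x, A^* y> gives (Ax)^T y = x^T (A^*) y, i.e. x^T A^T y = x^T (A^*) y. Since this holds for all x, y, we must have A^* = A^T. Therefore
A^* =
[[2, 0],
 [0, -3]].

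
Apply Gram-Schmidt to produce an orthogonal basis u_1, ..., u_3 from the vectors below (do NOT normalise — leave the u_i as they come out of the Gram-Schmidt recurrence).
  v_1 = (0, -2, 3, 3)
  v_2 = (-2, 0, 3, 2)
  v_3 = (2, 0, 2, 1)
Orthogonal basis:
  u_1 = (0, -2, 3, 3)
  u_2 = (-2, 15/11, 21/22, -1/22)
  u_3 = (204/149, 186/149, 160/149, -36/149)

Apply the Gram-Schmidt recurrence
  u_1 = v_1
  u_i = v_i − Σ_{j<i} ((v_i · u_j) / (u_j · u_j)) · u_j.

Step by step this gives:
  u_1 = (0, -2, 3, 3)
  u_2 = (-2, 15/11, 21/22, -1/22)
  u_3 = (204/149, 186/149, 160/149, -36/149)

Orthogonality check:
  u_2 · u_1 = 0 (should be 0)
  u_3 · u_1 = 0 (should be 0)
  u_3 · u_2 = 0 (should be 0)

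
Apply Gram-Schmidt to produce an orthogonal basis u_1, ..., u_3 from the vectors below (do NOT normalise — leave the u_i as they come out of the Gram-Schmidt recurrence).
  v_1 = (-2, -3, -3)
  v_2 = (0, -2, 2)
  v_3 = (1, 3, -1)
Orthogonal basis:
  u_1 = (-2, -3, -3)
  u_2 = (0, -2, 2)
  u_3 = (3/11, -1/11, -1/11)

Apply the Gram-Schmidt recurrence
  u_1 = v_1
  u_i = v_i − Σ_{j<i} ((v_i · u_j) / (u_j · u_j)) · u_j.

Step by step this gives:
  u_1 = (-2, -3, -3)
  u_2 = (0, -2, 2)
  u_3 = (3/11, -1/11, -1/11)

Orthogonality check:
  u_2 · u_1 = 0 (should be 0)
  u_3 · u_1 = 0 (should be 0)
  u_3 · u_2 = 0 (should be 0)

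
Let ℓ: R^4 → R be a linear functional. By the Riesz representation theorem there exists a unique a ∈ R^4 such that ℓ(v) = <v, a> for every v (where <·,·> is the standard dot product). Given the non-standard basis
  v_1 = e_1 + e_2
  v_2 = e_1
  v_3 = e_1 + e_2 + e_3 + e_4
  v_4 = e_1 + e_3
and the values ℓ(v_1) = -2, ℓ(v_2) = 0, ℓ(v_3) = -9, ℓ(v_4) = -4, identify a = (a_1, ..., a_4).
a = (0, -2, -4, -3)

Write a = (a_1, ..., a_4) in the standard basis. For each basis vector v_i, ℓ(v_i) = <v_i, a> is a linear equation in the a_j's. Collect the n equations into a matrix system V a = ℓ, where row i of V is v_i (expressed in the standard basis). Since V is invertible (lower-triangular with 1s on the diagonal, up to permutation), solve by back-substitution:
  V =
[[1, 1, 0, 0],
 [1, 0, 0, 0],
 [1, 1, 1, 1],
 [1, 0, 1, 0]]
  V a = (-2, 0, -9, -4)
Solving gives a = (0, -2, -4, -3).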